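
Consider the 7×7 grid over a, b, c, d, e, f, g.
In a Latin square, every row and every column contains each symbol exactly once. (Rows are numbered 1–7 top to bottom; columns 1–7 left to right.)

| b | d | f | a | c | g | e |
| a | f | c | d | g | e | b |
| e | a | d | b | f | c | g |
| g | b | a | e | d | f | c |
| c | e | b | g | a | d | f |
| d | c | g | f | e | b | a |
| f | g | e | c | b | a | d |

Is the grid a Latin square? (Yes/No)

Yes

Each row is a permutation of the 7 symbols, and so is each column.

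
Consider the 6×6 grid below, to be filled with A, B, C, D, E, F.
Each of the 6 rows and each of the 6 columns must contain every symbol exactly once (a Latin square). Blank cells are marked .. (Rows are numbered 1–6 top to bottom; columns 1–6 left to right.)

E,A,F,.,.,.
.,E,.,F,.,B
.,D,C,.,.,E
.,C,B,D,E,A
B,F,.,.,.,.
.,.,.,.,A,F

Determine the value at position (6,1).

C

Row 4, column 1: row 4 has {A, B, C, D, E} and column 1 has {B, E}, leaving only F.
Row 3, column 1: row 3 has {C, D, E} and column 1 has {B, E, F}, leaving only A.
Row 3, column 4: row 3 has {A, C, D, E} and column 4 has {D, F}, leaving only B.
Row 1, column 4: row 1 has {A, E, F} and column 4 has {B, D, F}, leaving only C.
Row 1, column 6: row 1 has {A, C, E, F} and column 6 has {A, B, E, F}, leaving only D.
Row 1, column 5: row 1 has {A, C, D, E, F} and column 5 has {A, E}, leaving only B.
Row 3, column 5: row 3 has {A, B, C, D, E} and column 5 has {A, B, E}, leaving only F.
Row 5, column 6: row 5 has {B, F} and column 6 has {A, B, D, E, F}, leaving only C.
Row 5, column 5: row 5 has {B, C, F} and column 5 has {A, B, E, F}, leaving only D.
Row 2, column 5: row 2 has {B, E, F} and column 5 has {A, B, D, E, F}, leaving only C.
Row 2, column 1: row 2 has {B, C, E, F} and column 1 has {A, B, E, F}, leaving only D.
Row 6 already has {A, F} and column 1 already has {A, B, D, E, F}, so row 6, column 1 must be C.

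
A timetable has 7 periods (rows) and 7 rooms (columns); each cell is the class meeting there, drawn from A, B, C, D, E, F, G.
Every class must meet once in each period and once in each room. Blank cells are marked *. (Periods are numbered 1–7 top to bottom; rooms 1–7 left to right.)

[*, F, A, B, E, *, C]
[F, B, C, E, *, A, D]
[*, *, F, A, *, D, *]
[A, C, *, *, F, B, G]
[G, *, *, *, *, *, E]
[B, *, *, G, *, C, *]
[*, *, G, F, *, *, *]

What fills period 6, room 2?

Period 1, room 1: period 1 has {A, B, C, E, F} and room 1 has {A, B, F, G}, leaving only D.
Period 1, room 6: period 1 has {A, B, C, D, E, F} and room 6 has {A, B, C, D}, leaving only G.
Period 2, room 5: period 2 has {A, B, C, D, E, F} and room 5 has {E, F}, leaving only G.
Period 3, room 7: period 3 has {A, D, F} and room 7 has {C, D, E, G}, leaving only B.
Period 3, room 5: period 3 has {A, B, D, F} and room 5 has {E, F, G}, leaving only C.
Period 3, room 1: period 3 has {A, B, C, D, F} and room 1 has {A, B, D, F, G}, leaving only E.
Period 3, room 2: period 3 has {A, B, C, D, E, F} and room 2 has {B, C, F}, leaving only G.
Period 4, room 4: period 4 has {A, B, C, F, G} and room 4 has {A, B, E, F, G}, leaving only D.
Period 4, room 3: period 4 has {A, B, C, D, F, G} and room 3 has {A, C, F, G}, leaving only E.
Period 5, room 4: period 5 has {E, G} and room 4 has {A, B, D, E, F, G}, leaving only C.
Period 5, room 6: period 5 has {C, E, G} and room 6 has {A, B, C, D, G}, leaving only F.
Period 6, room 3: period 6 has {B, C, G} and room 3 has {A, C, E, F, G}, leaving only D.
Period 5, room 3: period 5 has {C, E, F, G} and room 3 has {A, C, D, E, F, G}, leaving only B.
Period 6, room 5: period 6 has {B, C, D, G} and room 5 has {C, E, F, G}, leaving only A.
Period 6 already has {A, B, C, D, G} and room 2 already has {B, C, F, G}, so period 6, room 2 must be E.

E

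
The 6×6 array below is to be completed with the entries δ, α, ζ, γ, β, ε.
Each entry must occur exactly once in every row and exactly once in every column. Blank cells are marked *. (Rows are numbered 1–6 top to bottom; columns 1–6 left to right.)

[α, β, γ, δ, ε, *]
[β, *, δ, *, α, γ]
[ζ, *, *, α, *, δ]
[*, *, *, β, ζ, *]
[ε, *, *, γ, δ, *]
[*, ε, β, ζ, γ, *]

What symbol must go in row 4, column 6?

ε

Row 1, column 6: row 1 has {δ, α, γ, β, ε} and column 6 has {δ, γ}, leaving only ζ.
Row 2, column 2: row 2 has {δ, α, γ, β} and column 2 has {β, ε}, leaving only ζ.
Row 2, column 4: row 2 has {δ, α, ζ, γ, β} and column 4 has {δ, α, ζ, γ, β}, leaving only ε.
Row 3, column 2: row 3 has {δ, α, ζ} and column 2 has {ζ, β, ε}, leaving only γ.
Row 3, column 3: row 3 has {δ, α, ζ, γ} and column 3 has {δ, γ, β}, leaving only ε.
Row 3, column 5: row 3 has {δ, α, ζ, γ, ε} and column 5 has {δ, α, ζ, γ, ε}, leaving only β.
Row 4, column 3: row 4 has {ζ, β} and column 3 has {δ, γ, β, ε}, leaving only α.
Row 4 already has {α, ζ, β} and column 6 already has {δ, ζ, γ}, so row 4, column 6 must be ε.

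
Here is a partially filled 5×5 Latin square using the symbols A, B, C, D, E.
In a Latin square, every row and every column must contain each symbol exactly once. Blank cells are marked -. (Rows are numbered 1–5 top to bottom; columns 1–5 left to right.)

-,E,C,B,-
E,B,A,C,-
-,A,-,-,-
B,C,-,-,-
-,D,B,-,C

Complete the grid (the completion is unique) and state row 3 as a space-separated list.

Row 2, column 5: row 2 has {A, B, C, E} and column 5 has {C}, leaving only D.
Row 1, column 5: row 1 has {B, C, E} and column 5 has {C, D}, leaving only A.
Row 1, column 1: row 1 has {A, B, C, E} and column 1 has {B, E}, leaving only D.
Row 3, column 1: row 3 has {A} and column 1 has {B, D, E}, leaving only C.
Row 4, column 5: row 4 has {B, C} and column 5 has {A, C, D}, leaving only E.
Row 3, column 5: row 3 has {A, C} and column 5 has {A, C, D, E}, leaving only B.
Row 4, column 3: row 4 has {B, C, E} and column 3 has {A, B, C}, leaving only D.
Row 3, column 3: row 3 has {A, B, C} and column 3 has {A, B, C, D}, leaving only E.
Row 3, column 4: row 3 has {A, B, C, E} and column 4 has {B, C}, leaving only D.
So row 3 reads: C A E D B.

C A E D B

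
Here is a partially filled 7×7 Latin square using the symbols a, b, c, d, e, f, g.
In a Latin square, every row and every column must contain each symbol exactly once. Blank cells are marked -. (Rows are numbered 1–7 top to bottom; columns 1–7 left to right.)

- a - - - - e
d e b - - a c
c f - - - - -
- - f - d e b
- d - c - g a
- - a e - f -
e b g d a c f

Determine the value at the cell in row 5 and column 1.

Row 5, column 3: row 5 has {a, c, d, g} and column 3 has {a, b, f, g}, leaving only e.
Row 3, column 3: row 3 has {c, f} and column 3 has {a, b, e, f, g}, leaving only d.
Row 1, column 3: row 1 has {a, e} and column 3 has {a, b, d, e, f, g}, leaving only c.
Row 3, column 6: row 3 has {c, d, f} and column 6 has {a, c, e, f, g}, leaving only b.
Row 1, column 6: row 1 has {a, c, e} and column 6 has {a, b, c, e, f, g}, leaving only d.
Row 3, column 7: row 3 has {b, c, d, f} and column 7 has {a, b, c, e, f}, leaving only g.
Row 3, column 4: row 3 has {b, c, d, f, g} and column 4 has {c, d, e}, leaving only a.
Row 3, column 5: row 3 has {a, b, c, d, f, g} and column 5 has {a, d}, leaving only e.
Row 4, column 4: row 4 has {b, d, e, f} and column 4 has {a, c, d, e}, leaving only g.
Row 2, column 4: row 2 has {a, b, c, d, e} and column 4 has {a, c, d, e, g}, leaving only f.
Row 1, column 4: row 1 has {a, c, d, e} and column 4 has {a, c, d, e, f, g}, leaving only b.
Row 2, column 5: row 2 has {a, b, c, d, e, f} and column 5 has {a, d, e}, leaving only g.
Row 1, column 5: row 1 has {a, b, c, d, e} and column 5 has {a, d, e, g}, leaving only f.
Row 1, column 1: row 1 has {a, b, c, d, e, f} and column 1 has {c, d, e}, leaving only g.
Row 4, column 1: row 4 has {b, d, e, f, g} and column 1 has {c, d, e, g}, leaving only a.
Row 4, column 2: row 4 has {a, b, d, e, f, g} and column 2 has {a, b, d, e, f}, leaving only c.
Row 5, column 5: row 5 has {a, c, d, e, g} and column 5 has {a, d, e, f, g}, leaving only b.
Row 5 already has {a, b, c, d, e, g} and column 1 already has {a, c, d, e, g}, so row 5, column 1 must be f.

f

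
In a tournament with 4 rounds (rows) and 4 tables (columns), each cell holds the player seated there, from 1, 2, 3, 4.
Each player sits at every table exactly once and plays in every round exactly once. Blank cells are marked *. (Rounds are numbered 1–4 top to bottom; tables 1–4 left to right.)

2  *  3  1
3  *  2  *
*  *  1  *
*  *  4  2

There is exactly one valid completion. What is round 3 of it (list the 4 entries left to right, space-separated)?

4 2 1 3

Round 3, table 1: round 3 has {1} and table 1 has {2, 3}, leaving only 4.
Round 3, table 4: round 3 has {1, 4} and table 4 has {1, 2}, leaving only 3.
Round 3, table 2: round 3 has {1, 3, 4} and table 2 has {}, leaving only 2.
So round 3 reads: 4 2 1 3.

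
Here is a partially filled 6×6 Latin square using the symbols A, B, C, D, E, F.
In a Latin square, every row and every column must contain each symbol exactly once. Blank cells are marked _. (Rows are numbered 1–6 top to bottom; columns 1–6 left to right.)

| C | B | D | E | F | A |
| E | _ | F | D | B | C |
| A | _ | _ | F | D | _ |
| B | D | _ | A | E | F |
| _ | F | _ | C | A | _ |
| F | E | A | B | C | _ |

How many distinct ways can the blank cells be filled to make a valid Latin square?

2

Row 2, column 2: eliminating its row and column leaves {A}.
Row 3, column 2: eliminating its row and column leaves {C}.
Row 3, column 3: eliminating its row and column leaves {B, C, E}.
Row 3, column 6: eliminating its row and column leaves {B, E}.
Row 4, column 3: eliminating its row and column leaves {C}.
Row 5, column 1: eliminating its row and column leaves {D}.
Row 5, column 3: eliminating its row and column leaves {B, E}.
Row 5, column 6: eliminating its row and column leaves {B, D, E}.
Row 6, column 6: eliminating its row and column leaves {D}.
Enumerating the assignments across these blanks that avoid any row or column repeat gives 2 completions.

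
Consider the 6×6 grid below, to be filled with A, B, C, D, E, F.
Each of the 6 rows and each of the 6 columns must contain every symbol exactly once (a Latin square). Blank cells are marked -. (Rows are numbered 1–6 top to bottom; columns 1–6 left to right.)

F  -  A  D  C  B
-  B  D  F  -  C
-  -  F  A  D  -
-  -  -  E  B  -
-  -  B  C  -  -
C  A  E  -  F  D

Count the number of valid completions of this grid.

3

Row 1, column 2: eliminating its row and column leaves {E}.
Row 2, column 1: eliminating its row and column leaves {A, E}.
Row 2, column 5: eliminating its row and column leaves {A, E}.
Row 3, column 1: eliminating its row and column leaves {B, E}.
Row 3, column 2: eliminating its row and column leaves {C, E}.
Row 3, column 6: eliminating its row and column leaves {E}.
Row 4, column 1: eliminating its row and column leaves {A, D}.
Row 4, column 2: eliminating its row and column leaves {C, D, F}.
Row 4, column 3: eliminating its row and column leaves {C}.
Row 4, column 6: eliminating its row and column leaves {A, F}.
Row 5, column 1: eliminating its row and column leaves {A, D, E}.
Row 5, column 2: eliminating its row and column leaves {D, E, F}.
Row 5, column 5: eliminating its row and column leaves {A, E}.
Row 5, column 6: eliminating its row and column leaves {A, E, F}.
Row 6, column 4: eliminating its row and column leaves {B}.
Enumerating the assignments across these blanks that avoid any row or column repeat gives 3 completions.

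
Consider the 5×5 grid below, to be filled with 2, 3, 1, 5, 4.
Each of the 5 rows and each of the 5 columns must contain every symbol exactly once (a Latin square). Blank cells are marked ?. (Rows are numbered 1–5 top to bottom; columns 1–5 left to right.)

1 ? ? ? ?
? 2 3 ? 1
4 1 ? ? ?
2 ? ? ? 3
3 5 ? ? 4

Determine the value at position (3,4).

Row 2, column 1: row 2 has {2, 3, 1} and column 1 has {2, 3, 1, 4}, leaving only 5.
Row 2, column 4: row 2 has {2, 3, 1, 5} and column 4 has {}, leaving only 4.
Row 4, column 2: row 4 has {2, 3} and column 2 has {2, 1, 5}, leaving only 4.
Row 1, column 2: row 1 has {1} and column 2 has {2, 1, 5, 4}, leaving only 3.
Row 3, column 4 is narrowed to {2, 3, 5}.
If it were 2, then row 3, column 5 would be left with no valid symbol.
If it were 5, then row 3, column 5 would be left with no valid symbol.
So row 3, column 4 must be 3.

3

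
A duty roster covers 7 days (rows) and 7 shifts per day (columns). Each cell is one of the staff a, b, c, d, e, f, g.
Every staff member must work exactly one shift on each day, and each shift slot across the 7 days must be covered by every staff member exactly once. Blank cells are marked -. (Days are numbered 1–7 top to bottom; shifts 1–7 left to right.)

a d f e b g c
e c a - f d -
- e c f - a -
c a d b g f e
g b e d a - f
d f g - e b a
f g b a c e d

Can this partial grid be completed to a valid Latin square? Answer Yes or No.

Yes

No day or shift among the givens repeats a symbol, and propagating forced cells runs into no contradiction.
One valid completion exists (for instance, a d f e b g c / e c a g f d b / b e c f d a g / c a d b g f e / g b e d a c f / d f g c e b a / f g b a c e d).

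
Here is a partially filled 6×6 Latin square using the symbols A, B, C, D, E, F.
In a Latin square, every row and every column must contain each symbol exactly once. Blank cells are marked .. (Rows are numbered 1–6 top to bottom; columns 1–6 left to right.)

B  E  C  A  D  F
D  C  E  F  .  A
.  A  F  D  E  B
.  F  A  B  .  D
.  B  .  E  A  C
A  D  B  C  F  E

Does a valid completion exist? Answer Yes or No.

Yes

No row or column among the givens repeats a symbol, and propagating forced cells runs into no contradiction.
One valid completion exists (for instance, B E C A D F / D C E F B A / C A F D E B / E F A B C D / F B D E A C / A D B C F E).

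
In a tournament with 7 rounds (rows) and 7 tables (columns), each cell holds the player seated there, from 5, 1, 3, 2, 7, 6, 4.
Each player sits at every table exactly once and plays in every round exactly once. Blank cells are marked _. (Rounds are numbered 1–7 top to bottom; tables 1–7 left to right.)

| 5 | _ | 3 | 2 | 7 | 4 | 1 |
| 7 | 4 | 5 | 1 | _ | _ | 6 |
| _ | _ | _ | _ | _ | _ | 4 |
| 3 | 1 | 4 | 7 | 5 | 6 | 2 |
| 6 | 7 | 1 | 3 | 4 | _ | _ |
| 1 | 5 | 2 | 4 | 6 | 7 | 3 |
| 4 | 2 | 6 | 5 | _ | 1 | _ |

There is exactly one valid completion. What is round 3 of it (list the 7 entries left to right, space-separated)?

Round 3, table 1: round 3 has {4} and table 1 has {5, 1, 3, 7, 6, 4}, leaving only 2.
Round 3, table 3: round 3 has {2, 4} and table 3 has {5, 1, 3, 2, 6, 4}, leaving only 7.
Round 3, table 4: round 3 has {2, 7, 4} and table 4 has {5, 1, 3, 2, 7, 4}, leaving only 6.
Round 3, table 2: round 3 has {2, 7, 6, 4} and table 2 has {5, 1, 2, 7, 4}, leaving only 3.
Round 3, table 5: round 3 has {3, 2, 7, 6, 4} and table 5 has {5, 7, 6, 4}, leaving only 1.
Round 3, table 6: round 3 has {1, 3, 2, 7, 6, 4} and table 6 has {1, 7, 6, 4}, leaving only 5.
So round 3 reads: 2 3 7 6 1 5 4.

2 3 7 6 1 5 4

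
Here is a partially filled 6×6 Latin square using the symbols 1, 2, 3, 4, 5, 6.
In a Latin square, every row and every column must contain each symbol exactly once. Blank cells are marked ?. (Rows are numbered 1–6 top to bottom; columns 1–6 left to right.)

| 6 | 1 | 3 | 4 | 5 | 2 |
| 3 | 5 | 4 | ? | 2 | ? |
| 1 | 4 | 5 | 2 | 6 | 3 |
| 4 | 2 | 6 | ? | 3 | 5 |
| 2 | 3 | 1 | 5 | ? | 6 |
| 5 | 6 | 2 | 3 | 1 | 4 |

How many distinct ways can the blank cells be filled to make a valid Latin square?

Row 2, column 4: eliminating its row and column leaves {1, 6}.
Row 2, column 6: eliminating its row and column leaves {1}.
Row 4, column 4: eliminating its row and column leaves {1}.
Row 5, column 5: eliminating its row and column leaves {4}.
Only one assignment across all blanks avoids any row or column repeat, giving 1 completion.

1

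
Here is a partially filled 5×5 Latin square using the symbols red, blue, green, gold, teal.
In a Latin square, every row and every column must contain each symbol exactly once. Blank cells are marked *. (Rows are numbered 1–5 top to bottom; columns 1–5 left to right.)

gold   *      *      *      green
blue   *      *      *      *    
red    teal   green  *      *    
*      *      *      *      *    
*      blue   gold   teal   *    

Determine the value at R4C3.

blue

Row 1, column 2: row 1 has {green, gold} and column 2 has {blue, teal}, leaving only red.
Row 1, column 4: row 1 has {red, green, gold} and column 4 has {teal}, leaving only blue.
Row 1, column 3: row 1 has {red, blue, green, gold} and column 3 has {green, gold}, leaving only teal.
Row 2, column 3: row 2 has {blue} and column 3 has {green, gold, teal}, leaving only red.
Row 4 already has {} and column 3 already has {red, green, gold, teal}, so row 4, column 3 must be blue.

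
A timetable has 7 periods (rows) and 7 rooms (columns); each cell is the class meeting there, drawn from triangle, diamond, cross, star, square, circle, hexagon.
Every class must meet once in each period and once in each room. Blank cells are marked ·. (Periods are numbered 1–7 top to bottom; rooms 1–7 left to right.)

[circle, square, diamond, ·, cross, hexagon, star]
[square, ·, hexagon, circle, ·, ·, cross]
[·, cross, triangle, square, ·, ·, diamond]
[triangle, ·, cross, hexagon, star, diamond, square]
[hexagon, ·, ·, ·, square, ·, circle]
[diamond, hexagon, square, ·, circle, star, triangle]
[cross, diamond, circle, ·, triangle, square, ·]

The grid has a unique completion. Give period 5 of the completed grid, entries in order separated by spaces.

Period 5, room 3: period 5 has {square, circle, hexagon} and room 3 has {triangle, diamond, cross, square, circle, hexagon}, leaving only star.
Period 5, room 2: period 5 has {star, square, circle, hexagon} and room 2 has {diamond, cross, square, hexagon}, leaving only triangle.
Period 5, room 6: period 5 has {triangle, star, square, circle, hexagon} and room 6 has {diamond, star, square, hexagon}, leaving only cross.
Period 5, room 4: period 5 has {triangle, cross, star, square, circle, hexagon} and room 4 has {square, circle, hexagon}, leaving only diamond.
So period 5 reads: hexagon triangle star diamond square cross circle.

hexagon triangle star diamond square cross circle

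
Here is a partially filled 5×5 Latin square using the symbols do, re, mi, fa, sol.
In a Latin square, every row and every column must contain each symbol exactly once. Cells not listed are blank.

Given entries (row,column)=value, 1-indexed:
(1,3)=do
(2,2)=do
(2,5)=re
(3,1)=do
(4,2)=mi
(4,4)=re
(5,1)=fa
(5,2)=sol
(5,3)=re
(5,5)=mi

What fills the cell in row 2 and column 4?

fa

Row 4, column 1: row 4 has {re, mi} and column 1 has {do, fa}, leaving only sol.
Row 2, column 1: row 2 has {do, re} and column 1 has {do, fa, sol}, leaving only mi.
Row 1, column 1: row 1 has {do} and column 1 has {do, mi, fa, sol}, leaving only re.
Row 1, column 2: row 1 has {do, re} and column 2 has {do, mi, sol}, leaving only fa.
Row 1, column 5: row 1 has {do, re, fa} and column 5 has {re, mi}, leaving only sol.
Row 1, column 4: row 1 has {do, re, fa, sol} and column 4 has {re}, leaving only mi.
Row 3, column 2: row 3 has {do} and column 2 has {do, mi, fa, sol}, leaving only re.
Row 3, column 5: row 3 has {do, re} and column 5 has {re, mi, sol}, leaving only fa.
Row 3, column 4: row 3 has {do, re, fa} and column 4 has {re, mi}, leaving only sol.
Row 2 already has {do, re, mi} and column 4 already has {re, mi, sol}, so row 2, column 4 must be fa.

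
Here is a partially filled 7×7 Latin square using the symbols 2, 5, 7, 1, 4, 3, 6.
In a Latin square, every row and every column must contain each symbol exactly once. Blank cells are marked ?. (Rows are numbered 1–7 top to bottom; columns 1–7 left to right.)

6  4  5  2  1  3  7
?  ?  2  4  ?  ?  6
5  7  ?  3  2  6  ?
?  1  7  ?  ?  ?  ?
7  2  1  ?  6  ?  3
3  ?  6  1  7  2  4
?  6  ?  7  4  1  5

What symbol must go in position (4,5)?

3

Row 2, column 1: row 2 has {2, 4, 6} and column 1 has {5, 7, 3, 6}, leaving only 1.
Row 3, column 3: row 3 has {2, 5, 7, 3, 6} and column 3 has {2, 5, 7, 1, 6}, leaving only 4.
Row 3, column 7: row 3 has {2, 5, 7, 4, 3, 6} and column 7 has {5, 7, 4, 3, 6}, leaving only 1.
Row 4, column 7: row 4 has {7, 1} and column 7 has {5, 7, 1, 4, 3, 6}, leaving only 2.
Row 4, column 1: row 4 has {2, 7, 1} and column 1 has {5, 7, 1, 3, 6}, leaving only 4.
Row 4, column 6: row 4 has {2, 7, 1, 4} and column 6 has {2, 1, 3, 6}, leaving only 5.
Row 4 already has {2, 5, 7, 1, 4} and column 5 already has {2, 7, 1, 4, 6}, so row 4, column 5 must be 3.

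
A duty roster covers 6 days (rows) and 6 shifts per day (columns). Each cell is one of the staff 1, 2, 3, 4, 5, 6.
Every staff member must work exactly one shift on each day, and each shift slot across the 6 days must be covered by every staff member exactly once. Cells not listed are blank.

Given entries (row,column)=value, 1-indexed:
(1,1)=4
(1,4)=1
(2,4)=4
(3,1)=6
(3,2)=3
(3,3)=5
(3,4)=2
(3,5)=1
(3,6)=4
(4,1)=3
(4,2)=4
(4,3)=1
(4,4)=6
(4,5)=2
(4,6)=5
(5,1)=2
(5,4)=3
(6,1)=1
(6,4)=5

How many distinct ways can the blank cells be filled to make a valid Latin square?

Day 1, shift 2: eliminating its day and shift leaves {2, 5, 6}.
Day 1, shift 3: eliminating its day and shift leaves {2, 3, 6}.
Day 1, shift 5: eliminating its day and shift leaves {3, 5, 6}.
Day 1, shift 6: eliminating its day and shift leaves {2, 3, 6}.
Day 2, shift 1: eliminating its day and shift leaves {5}.
Day 2, shift 2: eliminating its day and shift leaves {1, 2, 5, 6}.
Day 2, shift 3: eliminating its day and shift leaves {2, 3, 6}.
Day 2, shift 5: eliminating its day and shift leaves {3, 5, 6}.
Day 2, shift 6: eliminating its day and shift leaves {1, 2, 3, 6}.
Day 5, shift 2: eliminating its day and shift leaves {1, 5, 6}.
Day 5, shift 3: eliminating its day and shift leaves {4, 6}.
Day 5, shift 5: eliminating its day and shift leaves {4, 5, 6}.
Day 5, shift 6: eliminating its day and shift leaves {1, 6}.
Day 6, shift 2: eliminating its day and shift leaves {2, 6}.
Day 6, shift 3: eliminating its day and shift leaves {2, 3, 4, 6}.
Day 6, shift 5: eliminating its day and shift leaves {3, 4, 6}.
Day 6, shift 6: eliminating its day and shift leaves {2, 3, 6}.
Enumerating the assignments across these blanks that avoid any day or shift repeat gives 16 completions.

16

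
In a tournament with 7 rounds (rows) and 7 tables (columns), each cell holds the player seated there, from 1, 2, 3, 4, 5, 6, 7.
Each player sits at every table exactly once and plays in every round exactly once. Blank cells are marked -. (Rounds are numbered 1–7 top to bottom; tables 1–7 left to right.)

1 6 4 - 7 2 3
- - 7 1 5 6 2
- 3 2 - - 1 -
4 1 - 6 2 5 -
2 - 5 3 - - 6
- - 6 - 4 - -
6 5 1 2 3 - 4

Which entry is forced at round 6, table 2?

Round 1, table 4: round 1 has {1, 2, 3, 4, 6, 7} and table 4 has {1, 2, 3, 6}, leaving only 5.
Round 2, table 1: round 2 has {1, 2, 5, 6, 7} and table 1 has {1, 2, 4, 6}, leaving only 3.
Round 2, table 2: round 2 has {1, 2, 3, 5, 6, 7} and table 2 has {1, 3, 5, 6}, leaving only 4.
Round 3, table 5: round 3 has {1, 2, 3} and table 5 has {2, 3, 4, 5, 7}, leaving only 6.
Round 4, table 3: round 4 has {1, 2, 4, 5, 6} and table 3 has {1, 2, 4, 5, 6, 7}, leaving only 3.
Round 4, table 7: round 4 has {1, 2, 3, 4, 5, 6} and table 7 has {2, 3, 4, 6}, leaving only 7.
Round 3, table 7: round 3 has {1, 2, 3, 6} and table 7 has {2, 3, 4, 6, 7}, leaving only 5.
Round 3, table 1: round 3 has {1, 2, 3, 5, 6} and table 1 has {1, 2, 3, 4, 6}, leaving only 7.
Round 3, table 4: round 3 has {1, 2, 3, 5, 6, 7} and table 4 has {1, 2, 3, 5, 6}, leaving only 4.
Round 5, table 2: round 5 has {2, 3, 5, 6} and table 2 has {1, 3, 4, 5, 6}, leaving only 7.
Round 6 already has {4, 6} and table 2 already has {1, 3, 4, 5, 6, 7}, so round 6, table 2 must be 2.

2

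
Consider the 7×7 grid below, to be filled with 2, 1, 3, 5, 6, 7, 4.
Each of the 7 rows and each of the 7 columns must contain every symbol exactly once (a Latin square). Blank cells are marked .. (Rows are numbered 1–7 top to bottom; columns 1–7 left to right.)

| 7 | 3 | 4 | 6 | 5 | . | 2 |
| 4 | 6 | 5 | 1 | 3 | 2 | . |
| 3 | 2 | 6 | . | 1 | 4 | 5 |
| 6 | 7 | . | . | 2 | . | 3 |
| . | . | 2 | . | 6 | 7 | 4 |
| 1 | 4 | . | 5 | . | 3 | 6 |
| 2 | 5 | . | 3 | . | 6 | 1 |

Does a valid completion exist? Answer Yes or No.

No

Row 5, column 4: row 5 together with column 4 already contain {2, 1, 3, 5, 6, 7, 4} — every symbol — so nothing can go there. The grid has no valid completion.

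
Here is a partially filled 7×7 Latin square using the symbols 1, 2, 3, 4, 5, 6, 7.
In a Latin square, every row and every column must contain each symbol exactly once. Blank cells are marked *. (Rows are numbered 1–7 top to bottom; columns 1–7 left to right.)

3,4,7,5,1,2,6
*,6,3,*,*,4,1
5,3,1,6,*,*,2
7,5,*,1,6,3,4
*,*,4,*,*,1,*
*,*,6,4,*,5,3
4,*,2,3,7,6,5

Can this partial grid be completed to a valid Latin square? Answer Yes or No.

No

Row 4, column 3: row 4 together with column 3 already contain {1, 2, 3, 4, 5, 6, 7} — every symbol — so nothing can go there. The grid has no valid completion.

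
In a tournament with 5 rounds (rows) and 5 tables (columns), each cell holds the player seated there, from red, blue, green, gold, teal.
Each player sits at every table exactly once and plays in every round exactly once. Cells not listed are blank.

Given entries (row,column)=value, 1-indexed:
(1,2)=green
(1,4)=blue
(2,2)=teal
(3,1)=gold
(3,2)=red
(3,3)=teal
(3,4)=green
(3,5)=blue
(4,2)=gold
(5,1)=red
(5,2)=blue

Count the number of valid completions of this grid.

Round 1, table 1: eliminating its round and table leaves {teal}.
Round 1, table 3: eliminating its round and table leaves {red, gold}.
Round 1, table 5: eliminating its round and table leaves {red, gold, teal}.
Round 2, table 1: eliminating its round and table leaves {blue, green}.
Round 2, table 3: eliminating its round and table leaves {red, blue, green, gold}.
Round 2, table 4: eliminating its round and table leaves {red, gold}.
Round 2, table 5: eliminating its round and table leaves {red, green, gold}.
Round 4, table 1: eliminating its round and table leaves {blue, green, teal}.
Round 4, table 3: eliminating its round and table leaves {red, blue, green}.
Round 4, table 4: eliminating its round and table leaves {red, teal}.
Round 4, table 5: eliminating its round and table leaves {red, green, teal}.
Round 5, table 3: eliminating its round and table leaves {green, gold}.
Round 5, table 4: eliminating its round and table leaves {gold, teal}.
Round 5, table 5: eliminating its round and table leaves {green, gold, teal}.
Enumerating the assignments across these blanks that avoid any round or table repeat gives 5 completions.

5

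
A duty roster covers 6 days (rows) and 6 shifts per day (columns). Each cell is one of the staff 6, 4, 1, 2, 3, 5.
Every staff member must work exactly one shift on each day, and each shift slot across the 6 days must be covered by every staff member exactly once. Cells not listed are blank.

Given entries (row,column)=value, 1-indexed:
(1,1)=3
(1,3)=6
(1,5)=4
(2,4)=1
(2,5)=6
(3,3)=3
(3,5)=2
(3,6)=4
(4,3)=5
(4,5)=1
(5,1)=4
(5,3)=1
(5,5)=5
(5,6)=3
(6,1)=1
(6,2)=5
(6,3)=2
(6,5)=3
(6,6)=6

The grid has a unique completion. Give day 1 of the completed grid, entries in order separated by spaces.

Day 2, shift 3: day 2 has {6, 1} and shift 3 has {6, 1, 2, 3, 5}, leaving only 4.
Day 4, shift 6: day 4 has {1, 5} and shift 6 has {6, 4, 3}, leaving only 2.
Day 2, shift 6: day 2 has {6, 4, 1} and shift 6 has {6, 4, 2, 3}, leaving only 5.
Day 1, shift 6: day 1 has {6, 4, 3} and shift 6 has {6, 4, 2, 3, 5}, leaving only 1.
Day 1, shift 2: day 1 has {6, 4, 1, 3} and shift 2 has {5}, leaving only 2.
Day 1, shift 4: day 1 has {6, 4, 1, 2, 3} and shift 4 has {1}, leaving only 5.
So day 1 reads: 3 2 6 5 4 1.

3 2 6 5 4 1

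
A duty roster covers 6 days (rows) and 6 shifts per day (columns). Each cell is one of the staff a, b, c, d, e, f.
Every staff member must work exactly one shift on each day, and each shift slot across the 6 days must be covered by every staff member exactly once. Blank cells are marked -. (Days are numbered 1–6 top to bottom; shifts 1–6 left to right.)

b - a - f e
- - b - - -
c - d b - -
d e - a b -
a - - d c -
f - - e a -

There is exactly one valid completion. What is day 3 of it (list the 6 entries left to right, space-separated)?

c a d b e f

Day 3, shift 5: day 3 has {b, c, d} and shift 5 has {a, b, c, f}, leaving only e.
Day 1, shift 4: day 1 has {a, b, e, f} and shift 4 has {a, b, d, e}, leaving only c.
Day 1, shift 2: day 1 has {a, b, c, e, f} and shift 2 has {e}, leaving only d.
Day 2, shift 1: day 2 has {b} and shift 1 has {a, b, c, d, f}, leaving only e.
Day 2, shift 4: day 2 has {b, e} and shift 4 has {a, b, c, d, e}, leaving only f.
Day 2, shift 5: day 2 has {b, e, f} and shift 5 has {a, b, c, e, f}, leaving only d.
Day 6, shift 3: day 6 has {a, e, f} and shift 3 has {a, b, d}, leaving only c.
Day 4, shift 3: day 4 has {a, b, d, e} and shift 3 has {a, b, c, d}, leaving only f.
Day 4, shift 6: day 4 has {a, b, d, e, f} and shift 6 has {e}, leaving only c.
Day 2, shift 6: day 2 has {b, d, e, f} and shift 6 has {c, e}, leaving only a.
Day 3, shift 6: day 3 has {b, c, d, e} and shift 6 has {a, c, e}, leaving only f.
Day 3, shift 2: day 3 has {b, c, d, e, f} and shift 2 has {d, e}, leaving only a.
So day 3 reads: c a d b e f.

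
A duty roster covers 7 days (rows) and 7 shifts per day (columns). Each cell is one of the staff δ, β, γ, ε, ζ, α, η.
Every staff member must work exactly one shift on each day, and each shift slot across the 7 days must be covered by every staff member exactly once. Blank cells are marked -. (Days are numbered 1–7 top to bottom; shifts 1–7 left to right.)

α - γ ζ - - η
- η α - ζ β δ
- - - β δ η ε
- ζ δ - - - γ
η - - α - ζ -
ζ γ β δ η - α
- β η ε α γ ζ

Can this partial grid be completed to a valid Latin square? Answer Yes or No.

No day or shift among the givens repeats a symbol, and propagating forced cells runs into no contradiction.
One valid completion exists (for instance, α ε γ ζ β δ η / ε η α γ ζ β δ / γ α ζ β δ η ε / β ζ δ η ε α γ / η δ ε α γ ζ β / ζ γ β δ η ε α / δ β η ε α γ ζ).

Yes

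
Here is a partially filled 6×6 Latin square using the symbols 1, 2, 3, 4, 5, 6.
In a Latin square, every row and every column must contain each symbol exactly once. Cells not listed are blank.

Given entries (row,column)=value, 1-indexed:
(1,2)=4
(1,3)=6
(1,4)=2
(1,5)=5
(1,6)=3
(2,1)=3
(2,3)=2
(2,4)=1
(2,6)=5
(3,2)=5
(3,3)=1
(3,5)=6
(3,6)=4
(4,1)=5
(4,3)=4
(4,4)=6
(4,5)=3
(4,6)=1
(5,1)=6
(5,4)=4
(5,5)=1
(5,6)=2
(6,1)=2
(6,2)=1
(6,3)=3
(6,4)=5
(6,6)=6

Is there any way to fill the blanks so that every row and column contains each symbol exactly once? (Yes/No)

No

Row 3, column 1: row 3 together with column 1 already contain {1, 2, 3, 4, 5, 6} — every symbol — so nothing can go there. The grid has no valid completion.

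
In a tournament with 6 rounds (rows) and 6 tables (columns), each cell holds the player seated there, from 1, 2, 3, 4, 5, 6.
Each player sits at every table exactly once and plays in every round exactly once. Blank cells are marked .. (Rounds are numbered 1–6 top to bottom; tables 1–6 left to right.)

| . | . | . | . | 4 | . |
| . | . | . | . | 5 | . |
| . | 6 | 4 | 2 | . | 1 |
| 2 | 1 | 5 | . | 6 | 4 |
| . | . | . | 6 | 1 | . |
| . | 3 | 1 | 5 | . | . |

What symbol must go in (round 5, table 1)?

Round 3, table 5: round 3 has {1, 2, 4, 6} and table 5 has {1, 4, 5, 6}, leaving only 3.
Round 3, table 1: round 3 has {1, 2, 3, 4, 6} and table 1 has {2}, leaving only 5.
Round 4, table 4: round 4 has {1, 2, 4, 5, 6} and table 4 has {2, 5, 6}, leaving only 3.
Round 1, table 4: round 1 has {4} and table 4 has {2, 3, 5, 6}, leaving only 1.
Round 2, table 4: round 2 has {5} and table 4 has {1, 2, 3, 5, 6}, leaving only 4.
Round 2, table 2: round 2 has {4, 5} and table 2 has {1, 3, 6}, leaving only 2.
Round 1, table 2: round 1 has {1, 4} and table 2 has {1, 2, 3, 6}, leaving only 5.
Round 5, table 2: round 5 has {1, 6} and table 2 has {1, 2, 3, 5, 6}, leaving only 4.
Round 5 already has {1, 4, 6} and table 1 already has {2, 5}, so round 5, table 1 must be 3.

3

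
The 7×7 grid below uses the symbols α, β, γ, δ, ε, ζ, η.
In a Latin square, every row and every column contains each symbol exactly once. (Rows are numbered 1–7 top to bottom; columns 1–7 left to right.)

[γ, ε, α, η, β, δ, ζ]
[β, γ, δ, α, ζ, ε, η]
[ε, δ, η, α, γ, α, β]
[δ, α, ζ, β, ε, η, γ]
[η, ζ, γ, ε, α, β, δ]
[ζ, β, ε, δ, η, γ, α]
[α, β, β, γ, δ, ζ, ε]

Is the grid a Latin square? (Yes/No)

No

Row 3 contains α twice (at columns 4 and 6); row 7 is also not a permutation.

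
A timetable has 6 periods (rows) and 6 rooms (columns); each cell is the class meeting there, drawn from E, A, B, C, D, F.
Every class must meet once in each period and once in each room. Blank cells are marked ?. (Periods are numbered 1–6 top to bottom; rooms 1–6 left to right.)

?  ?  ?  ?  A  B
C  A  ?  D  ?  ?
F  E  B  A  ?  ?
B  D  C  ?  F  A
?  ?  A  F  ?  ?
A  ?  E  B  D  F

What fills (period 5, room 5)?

E

Period 2, room 3: period 2 has {A, C, D} and room 3 has {E, A, B, C}, leaving only F.
Period 1, room 3: period 1 has {A, B} and room 3 has {E, A, B, C, F}, leaving only D.
Period 1, room 1: period 1 has {A, B, D} and room 1 has {A, B, C, F}, leaving only E.
Period 1, room 4: period 1 has {E, A, B, D} and room 4 has {A, B, D, F}, leaving only C.
Period 1, room 2: period 1 has {E, A, B, C, D} and room 2 has {E, A, D}, leaving only F.
Period 2, room 6: period 2 has {A, C, D, F} and room 6 has {A, B, F}, leaving only E.
Period 2, room 5: period 2 has {E, A, C, D, F} and room 5 has {A, D, F}, leaving only B.
Period 3, room 5: period 3 has {E, A, B, F} and room 5 has {A, B, D, F}, leaving only C.
Period 5 already has {A, F} and room 5 already has {A, B, C, D, F}, so period 5, room 5 must be E.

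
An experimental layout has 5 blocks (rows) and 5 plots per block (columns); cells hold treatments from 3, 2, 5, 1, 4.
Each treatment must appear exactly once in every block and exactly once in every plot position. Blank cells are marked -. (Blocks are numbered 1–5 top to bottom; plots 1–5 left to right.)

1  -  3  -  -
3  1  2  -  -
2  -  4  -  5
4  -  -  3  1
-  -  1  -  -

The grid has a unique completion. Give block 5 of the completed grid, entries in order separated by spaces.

Block 5, plot 1: block 5 has {1} and plot 1 has {3, 2, 1, 4}, leaving only 5.
Block 2, plot 5: block 2 has {3, 2, 1} and plot 5 has {5, 1}, leaving only 4.
Block 1, plot 5: block 1 has {3, 1} and plot 5 has {5, 1, 4}, leaving only 2.
Block 5, plot 5: block 5 has {5, 1} and plot 5 has {2, 5, 1, 4}, leaving only 3.
Block 2, plot 4: block 2 has {3, 2, 1, 4} and plot 4 has {3}, leaving only 5.
Block 1, plot 4: block 1 has {3, 2, 1} and plot 4 has {3, 5}, leaving only 4.
Block 5, plot 4: block 5 has {3, 5, 1} and plot 4 has {3, 5, 4}, leaving only 2.
Block 5, plot 2: block 5 has {3, 2, 5, 1} and plot 2 has {1}, leaving only 4.
So block 5 reads: 5 4 1 2 3.

5 4 1 2 3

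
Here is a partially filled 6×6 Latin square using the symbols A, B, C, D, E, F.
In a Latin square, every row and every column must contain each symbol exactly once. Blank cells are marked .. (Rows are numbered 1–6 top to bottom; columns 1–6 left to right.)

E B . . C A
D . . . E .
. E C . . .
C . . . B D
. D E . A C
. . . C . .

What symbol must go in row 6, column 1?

B

Row 6, column 1 is narrowed to {A, B, F}.
If it were A, then row 6, column 3 would be left with no valid symbol.
If it were F, then row 3, column 6 would be left with no valid symbol.
So row 6, column 1 must be B.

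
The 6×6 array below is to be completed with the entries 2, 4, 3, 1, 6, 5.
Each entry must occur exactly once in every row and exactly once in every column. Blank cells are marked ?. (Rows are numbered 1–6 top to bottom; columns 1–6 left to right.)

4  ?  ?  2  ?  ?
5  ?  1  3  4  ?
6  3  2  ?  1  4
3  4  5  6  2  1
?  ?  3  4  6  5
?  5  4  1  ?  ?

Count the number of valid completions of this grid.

Row 1, column 2: eliminating its row and column leaves {1, 6}.
Row 1, column 3: eliminating its row and column leaves {6}.
Row 1, column 5: eliminating its row and column leaves {3, 5}.
Row 1, column 6: eliminating its row and column leaves {3, 6}.
Row 2, column 2: eliminating its row and column leaves {2, 6}.
Row 2, column 6: eliminating its row and column leaves {2, 6}.
Row 3, column 4: eliminating its row and column leaves {5}.
Row 5, column 1: eliminating its row and column leaves {2, 1}.
Row 5, column 2: eliminating its row and column leaves {2, 1}.
Row 6, column 1: eliminating its row and column leaves {2}.
Row 6, column 5: eliminating its row and column leaves {3}.
Row 6, column 6: eliminating its row and column leaves {2, 3, 6}.
Only one assignment across all blanks avoids any row or column repeat, giving 1 completion.

1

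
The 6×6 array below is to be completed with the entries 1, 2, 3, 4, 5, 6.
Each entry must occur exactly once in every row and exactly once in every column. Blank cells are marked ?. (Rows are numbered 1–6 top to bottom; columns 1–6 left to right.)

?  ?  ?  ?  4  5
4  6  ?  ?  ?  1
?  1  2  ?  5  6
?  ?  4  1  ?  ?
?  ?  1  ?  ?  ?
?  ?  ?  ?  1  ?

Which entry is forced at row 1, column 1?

Row 3, column 1: row 3 has {1, 2, 5, 6} and column 1 has {4}, leaving only 3.
Row 3, column 4: row 3 has {1, 2, 3, 5, 6} and column 4 has {1}, leaving only 4.
Row 1, column 1 is narrowed to {1, 2, 6}.
If it were 2, then row 1, column 4 would be left with no valid symbol.
If it were 6, then row 1, column 4 would be left with no valid symbol.
So row 1, column 1 must be 1.

1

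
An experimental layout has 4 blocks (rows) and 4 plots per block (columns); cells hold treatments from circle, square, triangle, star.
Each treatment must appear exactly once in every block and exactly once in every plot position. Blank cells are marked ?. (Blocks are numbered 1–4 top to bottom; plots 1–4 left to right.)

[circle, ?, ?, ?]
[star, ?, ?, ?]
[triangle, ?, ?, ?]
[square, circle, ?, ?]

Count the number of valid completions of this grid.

8

Block 1, plot 2: eliminating its block and plot leaves {square, triangle, star}.
Block 1, plot 3: eliminating its block and plot leaves {square, triangle, star}.
Block 1, plot 4: eliminating its block and plot leaves {square, triangle, star}.
Block 2, plot 2: eliminating its block and plot leaves {square, triangle}.
Block 2, plot 3: eliminating its block and plot leaves {circle, square, triangle}.
Block 2, plot 4: eliminating its block and plot leaves {circle, square, triangle}.
Block 3, plot 2: eliminating its block and plot leaves {square, star}.
Block 3, plot 3: eliminating its block and plot leaves {circle, square, star}.
Block 3, plot 4: eliminating its block and plot leaves {circle, square, star}.
Block 4, plot 3: eliminating its block and plot leaves {triangle, star}.
Block 4, plot 4: eliminating its block and plot leaves {triangle, star}.
Enumerating the assignments across these blanks that avoid any block or plot repeat gives 8 completions.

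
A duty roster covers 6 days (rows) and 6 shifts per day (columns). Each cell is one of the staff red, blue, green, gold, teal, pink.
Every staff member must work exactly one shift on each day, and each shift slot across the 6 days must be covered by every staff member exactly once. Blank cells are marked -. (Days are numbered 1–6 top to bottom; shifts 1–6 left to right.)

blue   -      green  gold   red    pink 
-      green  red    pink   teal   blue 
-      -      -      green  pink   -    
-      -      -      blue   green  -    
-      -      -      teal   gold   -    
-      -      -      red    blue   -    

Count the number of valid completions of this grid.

14

Day 1, shift 2: eliminating its day and shift leaves {teal}.
Day 2, shift 1: eliminating its day and shift leaves {gold}.
Day 3, shift 1: eliminating its day and shift leaves {red, gold, teal}.
Day 3, shift 2: eliminating its day and shift leaves {red, blue, gold, teal}.
Day 3, shift 3: eliminating its day and shift leaves {blue, gold, teal}.
Day 3, shift 6: eliminating its day and shift leaves {red, gold, teal}.
Day 4, shift 1: eliminating its day and shift leaves {red, gold, teal, pink}.
Day 4, shift 2: eliminating its day and shift leaves {red, gold, teal, pink}.
Day 4, shift 3: eliminating its day and shift leaves {gold, teal, pink}.
Day 4, shift 6: eliminating its day and shift leaves {red, gold, teal}.
Day 5, shift 1: eliminating its day and shift leaves {red, green, pink}.
Day 5, shift 2: eliminating its day and shift leaves {red, blue, pink}.
Day 5, shift 3: eliminating its day and shift leaves {blue, pink}.
Day 5, shift 6: eliminating its day and shift leaves {red, green}.
Day 6, shift 1: eliminating its day and shift leaves {green, gold, teal, pink}.
Day 6, shift 2: eliminating its day and shift leaves {gold, teal, pink}.
Day 6, shift 3: eliminating its day and shift leaves {gold, teal, pink}.
Day 6, shift 6: eliminating its day and shift leaves {green, gold, teal}.
Enumerating the assignments across these blanks that avoid any day or shift repeat gives 14 completions.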